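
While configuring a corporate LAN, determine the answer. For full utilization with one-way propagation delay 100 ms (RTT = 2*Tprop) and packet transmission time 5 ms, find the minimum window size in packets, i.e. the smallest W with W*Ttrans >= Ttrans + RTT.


Given: Ttrans = 5 ms, RTT = 200 ms (= 2 * Tprop, Tprop = 100 ms)
Time until first ACK returns = Ttrans + RTT = 5 + 200 = 205 ms
Need W * Ttrans >= Ttrans + RTT  ->  W >= (Ttrans + RTT) / Ttrans
(Ttrans + RTT) / Ttrans = 205 / 5 = 41
W_min = ceil(41) = 41

41


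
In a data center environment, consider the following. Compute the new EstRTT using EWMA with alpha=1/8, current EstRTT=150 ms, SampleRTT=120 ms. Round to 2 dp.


Given: EstRTT = 150 ms, SampleRTT = 120 ms, alpha = 1/8
New EstRTT = (1 - alpha) * EstRTT + alpha * SampleRTT
(7/8) * 150 = 131.25
(1/8) * 120 = 15
New EstRTT = 131.25 + 15 = 146.25 ms -> 146.25 ms (2 dp)

146.25


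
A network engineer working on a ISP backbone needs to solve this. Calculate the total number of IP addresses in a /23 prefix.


Given: CIDR prefix /23
Host bits = 32 - 23 = 9
Total addresses = 2^9 = 512

512


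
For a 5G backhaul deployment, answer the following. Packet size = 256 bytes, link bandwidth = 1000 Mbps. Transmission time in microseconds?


Given: packet = 256 bytes, bandwidth = 1000 Mbps
Packet in bits = 256 * 8 = 2048 bits
Bandwidth = 1000 * 10^6 = 1000000000 bps
Time = 2048 / 1000000000 seconds
Time in us = 2048 * 10^6 / 1000000000 = 2.048

2.048


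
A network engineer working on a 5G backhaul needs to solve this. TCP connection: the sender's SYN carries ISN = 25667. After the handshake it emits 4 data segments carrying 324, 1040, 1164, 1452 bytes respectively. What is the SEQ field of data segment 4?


The SYN occupies sequence number ISN = 25667, so the first data byte is ISN + 1 = 25668.
SEQ of data segment i = (ISN + 1) + sum of payload sizes of segments 1..i-1.
Segment 1: SEQ = 25668, payload = 324 bytes
Segment 2: SEQ = 25992, payload = 1040 bytes
Segment 3: SEQ = 27032, payload = 1164 bytes
Segment 4: SEQ = 28196, payload = 1452 bytes
SEQ of segment 4 = 25668 + 324 + 1040 + 1164 = 28196

28196


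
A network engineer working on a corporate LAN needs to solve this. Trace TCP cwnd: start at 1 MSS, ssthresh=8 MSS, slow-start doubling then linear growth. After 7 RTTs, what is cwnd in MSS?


RTT 0: cwnd = 1 MSS (initial)
RTT 1: cwnd = 2 MSS (slow start, doubled)
RTT 2: cwnd = 4 MSS (slow start, doubled)
RTT 3: cwnd = 8 MSS (slow start, doubled)
RTT 4: cwnd = 9 MSS (congestion avoidance, +1)
RTT 5: cwnd = 10 MSS (congestion avoidance, +1)
RTT 6: cwnd = 11 MSS (congestion avoidance, +1)
RTT 7: cwnd = 12 MSS (congestion avoidance, +1)

12


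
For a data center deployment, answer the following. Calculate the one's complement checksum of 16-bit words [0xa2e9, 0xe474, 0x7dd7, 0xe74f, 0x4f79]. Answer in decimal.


Given words: [0xa2e9, 0xe474, 0x7dd7, 0xe74f, 0x4f79]
Step 1: Sum all words
Raw sum = 41705 + 58484 + 32215 + 59215 + 20345 = 211964
Step 2: Fold carry: (15356 + 3) = 15359
One's complement = ~15359 & 0xFFFF = 50176

50176


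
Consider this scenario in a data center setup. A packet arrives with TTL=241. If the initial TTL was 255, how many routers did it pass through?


Given: initial TTL = 255, received TTL = 241
Hops = initial TTL - received TTL
Hops = 255 - 241 = 14

14


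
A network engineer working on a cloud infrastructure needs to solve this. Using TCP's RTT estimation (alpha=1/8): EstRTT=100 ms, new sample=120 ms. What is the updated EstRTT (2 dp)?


Given: EstRTT = 100 ms, SampleRTT = 120 ms, alpha = 1/8
New EstRTT = (1 - alpha) * EstRTT + alpha * SampleRTT
(7/8) * 100 = 87.5
(1/8) * 120 = 15
New EstRTT = 87.5 + 15 = 102.5 ms -> 102.50 ms (2 dp)

102.50


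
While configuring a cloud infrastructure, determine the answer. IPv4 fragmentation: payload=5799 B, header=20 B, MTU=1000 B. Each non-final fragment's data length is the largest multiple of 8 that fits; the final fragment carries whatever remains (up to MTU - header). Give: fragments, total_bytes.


Max data per non-final fragment = floor((MTU - header)/8)*8 = floor((1000 - 20)/8)*8 = floor(980/8)*8 = 976 B
Final fragment needs no 8-byte alignment: it can carry up to MTU - header = 980 B
Non-final fragments needed = ceil((payload - 980) / 976) = ceil(4819/976) = ceil(4.9375) = 5
Number of fragments = 5 + 1 = 6
Fragment sizes (data): 5 * 976 B + 919 B (last, 919 <= 980 OK)
Total bytes sent = payload + n_frags * header = 5799 + 6*20 = 5799 + 120 = 5919 B

6, 5919


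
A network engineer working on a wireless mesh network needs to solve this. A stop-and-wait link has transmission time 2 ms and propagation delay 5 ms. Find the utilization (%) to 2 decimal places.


Given: Ttrans = 2 ms, Tprop = 5 ms
RTT = 2 * Tprop = 2 * 5 = 10 ms
U = Ttrans / (Ttrans + RTT)
U = 2 / (2 + 10)
U = 2 / 12 = 0.166667
U% = 16.67%

16.67


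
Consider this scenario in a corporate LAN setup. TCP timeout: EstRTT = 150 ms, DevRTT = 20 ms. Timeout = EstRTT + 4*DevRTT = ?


Given: EstRTT = 150 ms, DevRTT = 20 ms
Timeout = EstRTT + 4 * DevRTT
4 * DevRTT = 4 * 20 = 80
Timeout = 150 + 80 = 230 ms

230


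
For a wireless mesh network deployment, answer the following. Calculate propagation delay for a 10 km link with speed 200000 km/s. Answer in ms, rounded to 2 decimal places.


Given: distance = 10 km, speed = 200000 km/s
Delay = distance / speed = 10 / 200000 seconds
Delay in ms = 10 * 1000 / 200000
Delay = 0.0500 ms
Rounded to 2 dp = 0.05 ms

0.05


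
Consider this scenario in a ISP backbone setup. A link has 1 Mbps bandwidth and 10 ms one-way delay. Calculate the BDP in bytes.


Given: bandwidth = 1 Mbps, delay = 10 ms
BDP in bits = 1 * 10^6 * 10 / 1000
BDP in bits = 10000
BDP in bytes = 10000 / 8 = 1250

1250


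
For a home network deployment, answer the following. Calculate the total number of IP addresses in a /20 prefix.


Given: CIDR prefix /20
Host bits = 32 - 20 = 12
Total addresses = 2^12 = 4096

4096


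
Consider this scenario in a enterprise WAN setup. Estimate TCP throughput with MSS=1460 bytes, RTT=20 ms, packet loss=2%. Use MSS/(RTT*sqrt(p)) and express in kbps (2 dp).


Given: MSS = 1460 bytes, RTT = 20 ms, loss = 2%
RTT in seconds = 20 / 1000 = 0.02
Loss rate = 2% = 0.02
sqrt(loss) = sqrt(0.02) = 0.141421356237
Throughput (bytes/s) = 1460 / (0.02 * 0.141421356237) = 516187.9503
Throughput (kbps) = 516187.9503 * 8 / 1000 = 4129.503602 -> 4129.50 kbps (2 dp)

4129.50


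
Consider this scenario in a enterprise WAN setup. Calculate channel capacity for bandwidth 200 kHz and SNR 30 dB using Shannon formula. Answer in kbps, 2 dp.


Given: B = 200 kHz, SNR = 30 dB
SNR linear = 10^(30/10) = 1000
1 + SNR = 1001
log2(1001) = 9.9672262588
C = 200 * 1000 * 9.9672262588 = 1993445.2518 bps
C = 1993.445252 kbps -> 1993.45 kbps (2 dp)

1993.45


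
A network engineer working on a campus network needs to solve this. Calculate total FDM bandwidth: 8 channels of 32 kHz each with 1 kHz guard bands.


Given: 8 channels, 32 kHz each, guard = 1 kHz
Channel bandwidth = 8 * 32 = 256 kHz
Guard bands = 7 gaps * 1 kHz = 7 kHz
Total = 256 + 7 = 263 kHz

263


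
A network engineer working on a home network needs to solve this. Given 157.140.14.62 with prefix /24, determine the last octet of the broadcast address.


Given: IP = 157.140.14.62, prefix = /24
Host bits = 32 - 24 = 8
Network last octet = 62 AND mask = 0
Host part size = 2^8 - 1 = 255
Broadcast last octet = 0 OR 255 = 255

255


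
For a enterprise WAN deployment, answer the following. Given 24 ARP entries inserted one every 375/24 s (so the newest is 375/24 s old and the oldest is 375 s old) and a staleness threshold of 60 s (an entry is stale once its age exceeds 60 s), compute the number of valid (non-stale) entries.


Ages are k * 375/24 s for k = 1..24 (spacing = 15.6250 s).
Entry k is valid iff k * 375/24 <= 60 iff k <= 24 * 60 / 375 = 3.8400
n_valid = floor(3.8400) = 3
(n_stale = 24 - 3 = 21)

3


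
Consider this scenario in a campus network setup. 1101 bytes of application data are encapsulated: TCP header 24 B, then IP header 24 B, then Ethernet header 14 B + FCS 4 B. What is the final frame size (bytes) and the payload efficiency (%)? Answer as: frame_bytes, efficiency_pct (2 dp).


TCP segment = 1101 + 24 = 1125 B
IP packet = 1125 + 24 = 1149 B
Ethernet frame = 1149 + 14 + 4 = 1167 B
Efficiency = app / frame = 1101 / 1167 = 0.943445 = 94.3445% -> 94.34% (2 dp)

1167, 94.34


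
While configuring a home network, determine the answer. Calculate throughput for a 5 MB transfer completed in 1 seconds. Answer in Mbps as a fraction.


Given: file = 5 MB, time = 1 s
File in Mb = 5 * 8 = 40 Mb
Throughput = 40 / 1 Mbps
Throughput = 40 Mbps

40


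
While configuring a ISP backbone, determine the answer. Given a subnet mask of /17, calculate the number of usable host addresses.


Given: subnet mask /17
Host bits = 32 - 17 = 15
Total addresses = 2^15 = 32768
Usable hosts = 32768 - 2 (network + broadcast) = 32766

32766


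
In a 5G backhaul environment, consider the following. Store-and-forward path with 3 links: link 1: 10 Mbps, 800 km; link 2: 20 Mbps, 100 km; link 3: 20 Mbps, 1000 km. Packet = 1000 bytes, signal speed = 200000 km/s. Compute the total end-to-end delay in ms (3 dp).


Packet = 1000 bytes = 8000 bits. Store-and-forward: sum (t_trans + t_prop) per link.
Link 1: t_trans = 8000/(10*10^6) s = 0.8000 ms; t_prop = 800/200000 s = 4.0000 ms; subtotal = 4.8000 ms
Link 2: t_trans = 8000/(20*10^6) s = 0.4000 ms; t_prop = 100/200000 s = 0.5000 ms; subtotal = 0.9000 ms
Link 3: t_trans = 8000/(20*10^6) s = 0.4000 ms; t_prop = 1000/200000 s = 5.0000 ms; subtotal = 5.4000 ms
End-to-end = 4.8000 + 0.9000 + 5.4000 = 11.1000 ms -> 11.100 ms (3 dp)

11.100


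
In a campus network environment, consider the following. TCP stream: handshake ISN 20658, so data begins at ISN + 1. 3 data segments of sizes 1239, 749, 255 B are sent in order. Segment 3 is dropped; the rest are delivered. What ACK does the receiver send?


SYN uses sequence number 20658; first data byte = ISN + 1 = 20659.
Segment 1: SEQ = 20659, len = 1239 B, covers [20659, 21897]
Segment 2: SEQ = 21898, len = 749 B, covers [21898, 22646]
Segment 3: SEQ = 22647, len = 255 B, covers [22647, 22901] [LOST]
In-order data received: bytes [20659, 22646] (segments 1..2).
Segment 3 missing -> gap begins at byte 22647.
Cumulative ACK = next expected in-order byte = 20659 + 1239 + 749 = 22647

22647


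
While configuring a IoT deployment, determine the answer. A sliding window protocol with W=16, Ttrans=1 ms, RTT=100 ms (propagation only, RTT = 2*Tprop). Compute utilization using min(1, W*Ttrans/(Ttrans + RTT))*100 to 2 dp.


Given: W = 16, Ttrans = 1 ms, RTT = 100 ms (= 2 * Tprop, Tprop = 50 ms)
Cycle time = Ttrans + RTT = 1 + 100 = 101 ms (first packet sent until its ACK returns)
W * Ttrans = 16 * 1 = 16 ms of sending per cycle
W * Ttrans / (Ttrans + RTT) = 16 / 101 = 0.158416
U = min(1, 0.158416) = 0.158416
U% = 15.84%

15.84


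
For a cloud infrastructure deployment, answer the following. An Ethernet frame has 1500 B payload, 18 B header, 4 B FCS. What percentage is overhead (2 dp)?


Given: payload = 1500 B, header = 18 B, trailer = 4 B
Overhead bytes = header + trailer = 18 + 4 = 22
Total frame = payload + overhead = 1500 + 22 = 1522
Overhead % = 22 / 1522 * 100 = 1.4455% -> 1.45% (2 dp)

1.45


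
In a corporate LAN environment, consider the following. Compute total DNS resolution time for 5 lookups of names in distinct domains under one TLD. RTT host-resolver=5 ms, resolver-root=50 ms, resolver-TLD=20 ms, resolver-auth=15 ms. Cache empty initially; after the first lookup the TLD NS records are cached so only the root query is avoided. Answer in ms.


Lookup 1 (cold cache): local + root + TLD + auth = 5 + 50 + 20 + 15 = 90 ms
Lookups 2..5 (TLD NS cached -> skip root; new domain -> still ask TLD and auth): local + TLD + auth = 5 + 20 + 15 = 40 ms each
Remaining 4 lookups: 4 * 40 = 160 ms
Total = 90 + 160 = 250 ms

250


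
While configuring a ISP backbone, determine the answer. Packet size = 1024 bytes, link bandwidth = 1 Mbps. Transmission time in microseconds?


Given: packet = 1024 bytes, bandwidth = 1 Mbps
Packet in bits = 1024 * 8 = 8192 bits
Bandwidth = 1 * 10^6 = 1000000 bps
Time = 8192 / 1000000 seconds
Time in us = 8192 * 10^6 / 1000000 = 8192

8192


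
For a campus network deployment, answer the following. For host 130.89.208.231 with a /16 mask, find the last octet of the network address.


Given: IP = 130.89.208.231, prefix = /16
Subnet mask = 255.255.0.0
Last octet of IP: 231
Last octet of mask: 0
Network last octet = 231 AND 0 = 0

0


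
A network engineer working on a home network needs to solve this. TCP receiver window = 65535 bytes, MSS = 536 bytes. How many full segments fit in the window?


Given: RWND = 65535 bytes, MSS = 536 bytes
Full segments = floor(RWND / MSS)
Full segments = floor(65535 / 536)
Full segments = floor(122.2668) = 122

122


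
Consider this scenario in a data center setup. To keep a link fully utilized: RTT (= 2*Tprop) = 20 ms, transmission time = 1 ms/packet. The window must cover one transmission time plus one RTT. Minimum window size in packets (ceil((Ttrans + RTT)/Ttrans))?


Given: Ttrans = 1 ms, RTT = 20 ms (= 2 * Tprop, Tprop = 10 ms)
Time until first ACK returns = Ttrans + RTT = 1 + 20 = 21 ms
Need W * Ttrans >= Ttrans + RTT  ->  W >= (Ttrans + RTT) / Ttrans
(Ttrans + RTT) / Ttrans = 21 / 1 = 21
W_min = ceil(21) = 21

21


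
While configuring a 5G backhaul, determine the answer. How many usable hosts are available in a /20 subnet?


Given: subnet mask /20
Host bits = 32 - 20 = 12
Total addresses = 2^12 = 4096
Usable hosts = 4096 - 2 (network + broadcast) = 4094

4094


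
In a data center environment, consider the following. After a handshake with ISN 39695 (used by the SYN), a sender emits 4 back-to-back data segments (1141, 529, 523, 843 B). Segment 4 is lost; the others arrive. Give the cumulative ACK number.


SYN uses sequence number 39695; first data byte = ISN + 1 = 39696.
Segment 1: SEQ = 39696, len = 1141 B, covers [39696, 40836]
Segment 2: SEQ = 40837, len = 529 B, covers [40837, 41365]
Segment 3: SEQ = 41366, len = 523 B, covers [41366, 41888]
Segment 4: SEQ = 41889, len = 843 B, covers [41889, 42731] [LOST]
In-order data received: bytes [39696, 41888] (segments 1..3).
Segment 4 missing -> gap begins at byte 41889.
Cumulative ACK = next expected in-order byte = 39696 + 1141 + 529 + 523 = 41889

41889


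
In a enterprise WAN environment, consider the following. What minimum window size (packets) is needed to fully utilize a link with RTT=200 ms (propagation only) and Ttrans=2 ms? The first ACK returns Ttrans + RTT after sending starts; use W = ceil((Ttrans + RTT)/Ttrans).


Given: Ttrans = 2 ms, RTT = 200 ms (= 2 * Tprop, Tprop = 100 ms)
Time until first ACK returns = Ttrans + RTT = 2 + 200 = 202 ms
Need W * Ttrans >= Ttrans + RTT  ->  W >= (Ttrans + RTT) / Ttrans
(Ttrans + RTT) / Ttrans = 202 / 2 = 101
W_min = ceil(101) = 101

101


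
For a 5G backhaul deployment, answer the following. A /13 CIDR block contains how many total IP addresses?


Given: CIDR prefix /13
Host bits = 32 - 13 = 19
Total addresses = 2^19 = 524288

524288


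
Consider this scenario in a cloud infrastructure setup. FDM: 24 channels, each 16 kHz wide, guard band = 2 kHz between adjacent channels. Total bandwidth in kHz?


Given: 24 channels, 16 kHz each, guard = 2 kHz
Channel bandwidth = 24 * 16 = 384 kHz
Guard bands = 23 gaps * 2 kHz = 46 kHz
Total = 384 + 46 = 430 kHz

430


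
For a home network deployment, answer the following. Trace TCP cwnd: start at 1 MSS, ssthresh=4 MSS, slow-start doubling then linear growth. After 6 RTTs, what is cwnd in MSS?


RTT 0: cwnd = 1 MSS (initial)
RTT 1: cwnd = 2 MSS (slow start, doubled)
RTT 2: cwnd = 4 MSS (slow start, doubled)
RTT 3: cwnd = 5 MSS (congestion avoidance, +1)
RTT 4: cwnd = 6 MSS (congestion avoidance, +1)
RTT 5: cwnd = 7 MSS (congestion avoidance, +1)
RTT 6: cwnd = 8 MSS (congestion avoidance, +1)

8


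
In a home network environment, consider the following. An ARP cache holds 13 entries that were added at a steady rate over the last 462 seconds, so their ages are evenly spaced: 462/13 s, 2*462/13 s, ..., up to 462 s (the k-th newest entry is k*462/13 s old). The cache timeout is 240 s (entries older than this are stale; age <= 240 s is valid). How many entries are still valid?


Ages are k * 462/13 s for k = 1..13 (spacing = 35.5385 s).
Entry k is valid iff k * 462/13 <= 240 iff k <= 13 * 240 / 462 = 6.7532
n_valid = floor(6.7532) = 6
(n_stale = 13 - 6 = 7)

6


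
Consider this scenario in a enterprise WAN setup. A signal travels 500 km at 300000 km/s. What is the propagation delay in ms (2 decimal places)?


Given: distance = 500 km, speed = 300000 km/s
Delay = distance / speed = 500 / 300000 seconds
Delay in ms = 500 * 1000 / 300000
Delay = 1.6667 ms
Rounded to 2 dp = 1.67 ms

1.67


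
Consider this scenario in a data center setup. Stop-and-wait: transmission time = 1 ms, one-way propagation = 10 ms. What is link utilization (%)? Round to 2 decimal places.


Given: Ttrans = 1 ms, Tprop = 10 ms
RTT = 2 * Tprop = 2 * 10 = 20 ms
U = Ttrans / (Ttrans + RTT)
U = 1 / (1 + 20)
U = 1 / 21 = 0.047619
U% = 4.76%

4.76


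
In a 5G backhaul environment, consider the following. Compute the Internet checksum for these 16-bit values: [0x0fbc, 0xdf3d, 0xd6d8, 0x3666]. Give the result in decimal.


Given words: [0x0fbc, 0xdf3d, 0xd6d8, 0x3666]
Step 1: Sum all words
Raw sum = 4028 + 57149 + 55000 + 13926 = 130103
Step 2: Fold carry: (64567 + 1) = 64568
One's complement = ~64568 & 0xFFFF = 967

967


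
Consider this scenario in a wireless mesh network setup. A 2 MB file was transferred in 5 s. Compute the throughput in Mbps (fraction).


Given: file = 2 MB, time = 5 s
File in Mb = 2 * 8 = 16 Mb
Throughput = 16 / 5 Mbps
Throughput = 16/5 Mbps

16/5


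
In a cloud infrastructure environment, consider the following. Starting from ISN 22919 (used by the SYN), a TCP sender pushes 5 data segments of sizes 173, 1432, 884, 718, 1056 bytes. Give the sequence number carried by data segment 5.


The SYN occupies sequence number ISN = 22919, so the first data byte is ISN + 1 = 22920.
SEQ of data segment i = (ISN + 1) + sum of payload sizes of segments 1..i-1.
Segment 1: SEQ = 22920, payload = 173 bytes
Segment 2: SEQ = 23093, payload = 1432 bytes
Segment 3: SEQ = 24525, payload = 884 bytes
Segment 4: SEQ = 25409, payload = 718 bytes
Segment 5: SEQ = 26127, payload = 1056 bytes
SEQ of segment 5 = 22920 + 173 + 1432 + 884 + 718 = 26127

26127


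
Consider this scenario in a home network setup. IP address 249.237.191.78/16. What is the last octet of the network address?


Given: IP = 249.237.191.78, prefix = /16
Subnet mask = 255.255.0.0
Last octet of IP: 78
Last octet of mask: 0
Network last octet = 78 AND 0 = 0

0


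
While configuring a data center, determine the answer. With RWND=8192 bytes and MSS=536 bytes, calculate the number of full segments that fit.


Given: RWND = 8192 bytes, MSS = 536 bytes
Full segments = floor(RWND / MSS)
Full segments = floor(8192 / 536)
Full segments = floor(15.2836) = 15

15


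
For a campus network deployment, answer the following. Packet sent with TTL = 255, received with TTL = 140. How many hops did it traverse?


Given: initial TTL = 255, received TTL = 140
Hops = initial TTL - received TTL
Hops = 255 - 140 = 115

115


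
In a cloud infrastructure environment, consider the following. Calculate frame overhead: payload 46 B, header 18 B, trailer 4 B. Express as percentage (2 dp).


Given: payload = 46 B, header = 18 B, trailer = 4 B
Overhead bytes = header + trailer = 18 + 4 = 22
Total frame = payload + overhead = 46 + 22 = 68
Overhead % = 22 / 68 * 100 = 32.3529% -> 32.35% (2 dp)

32.35


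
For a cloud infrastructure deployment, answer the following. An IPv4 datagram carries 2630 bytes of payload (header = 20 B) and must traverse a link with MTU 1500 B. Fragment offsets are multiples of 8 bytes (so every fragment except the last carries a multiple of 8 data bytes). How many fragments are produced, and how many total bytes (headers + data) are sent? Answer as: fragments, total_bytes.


Max data per non-final fragment = floor((MTU - header)/8)*8 = floor((1500 - 20)/8)*8 = floor(1480/8)*8 = 1480 B
Final fragment needs no 8-byte alignment: it can carry up to MTU - header = 1480 B
Non-final fragments needed = ceil((payload - 1480) / 1480) = ceil(1150/1480) = ceil(0.7770) = 1
Number of fragments = 1 + 1 = 2
Fragment sizes (data): 1 * 1480 B + 1150 B (last, 1150 <= 1480 OK)
Total bytes sent = payload + n_frags * header = 2630 + 2*20 = 2630 + 40 = 2670 B

2, 2670


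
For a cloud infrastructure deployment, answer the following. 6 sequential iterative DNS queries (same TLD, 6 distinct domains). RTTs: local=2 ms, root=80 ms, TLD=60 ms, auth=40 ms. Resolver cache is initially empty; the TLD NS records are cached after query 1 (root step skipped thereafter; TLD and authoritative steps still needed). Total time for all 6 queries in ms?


Lookup 1 (cold cache): local + root + TLD + auth = 2 + 80 + 60 + 40 = 182 ms
Lookups 2..6 (TLD NS cached -> skip root; new domain -> still ask TLD and auth): local + TLD + auth = 2 + 60 + 40 = 102 ms each
Remaining 5 lookups: 5 * 102 = 510 ms
Total = 182 + 510 = 692 ms

692


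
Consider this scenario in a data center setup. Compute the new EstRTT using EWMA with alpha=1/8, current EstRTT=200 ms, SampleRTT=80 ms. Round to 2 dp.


Given: EstRTT = 200 ms, SampleRTT = 80 ms, alpha = 1/8
New EstRTT = (1 - alpha) * EstRTT + alpha * SampleRTT
(7/8) * 200 = 175
(1/8) * 80 = 10
New EstRTT = 175 + 10 = 185 ms -> 185.00 ms (2 dp)

185.00


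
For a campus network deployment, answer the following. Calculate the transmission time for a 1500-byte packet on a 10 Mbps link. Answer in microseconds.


Given: packet = 1500 bytes, bandwidth = 10 Mbps
Packet in bits = 1500 * 8 = 12000 bits
Bandwidth = 10 * 10^6 = 10000000 bps
Time = 12000 / 10000000 seconds
Time in us = 12000 * 10^6 / 10000000 = 1200

1200


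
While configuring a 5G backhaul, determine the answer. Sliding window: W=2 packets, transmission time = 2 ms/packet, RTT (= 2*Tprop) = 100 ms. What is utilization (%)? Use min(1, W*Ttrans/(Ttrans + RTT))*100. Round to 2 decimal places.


Given: W = 2, Ttrans = 2 ms, RTT = 100 ms (= 2 * Tprop, Tprop = 50 ms)
Cycle time = Ttrans + RTT = 2 + 100 = 102 ms (first packet sent until its ACK returns)
W * Ttrans = 2 * 2 = 4 ms of sending per cycle
W * Ttrans / (Ttrans + RTT) = 4 / 102 = 0.039216
U = min(1, 0.039216) = 0.039216
U% = 3.92%

3.92


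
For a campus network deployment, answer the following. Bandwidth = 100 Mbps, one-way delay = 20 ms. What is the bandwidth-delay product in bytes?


Given: bandwidth = 100 Mbps, delay = 20 ms
BDP in bits = 100 * 10^6 * 20 / 1000
BDP in bits = 2000000
BDP in bytes = 2000000 / 8 = 250000

250000


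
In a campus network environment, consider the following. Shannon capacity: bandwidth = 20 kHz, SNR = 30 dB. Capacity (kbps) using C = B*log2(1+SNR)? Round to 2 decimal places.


Given: B = 20 kHz, SNR = 30 dB
SNR linear = 10^(30/10) = 1000
1 + SNR = 1001
log2(1001) = 9.9672262588
C = 20 * 1000 * 9.9672262588 = 199344.5252 bps
C = 199.344525 kbps -> 199.34 kbps (2 dp)

199.34


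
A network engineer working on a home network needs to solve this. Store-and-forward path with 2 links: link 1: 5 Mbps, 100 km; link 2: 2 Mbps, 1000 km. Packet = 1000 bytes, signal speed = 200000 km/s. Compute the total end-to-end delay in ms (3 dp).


Packet = 1000 bytes = 8000 bits. Store-and-forward: sum (t_trans + t_prop) per link.
Link 1: t_trans = 8000/(5*10^6) s = 1.6000 ms; t_prop = 100/200000 s = 0.5000 ms; subtotal = 2.1000 ms
Link 2: t_trans = 8000/(2*10^6) s = 4.0000 ms; t_prop = 1000/200000 s = 5.0000 ms; subtotal = 9.0000 ms
End-to-end = 2.1000 + 9.0000 = 11.1000 ms -> 11.100 ms (3 dp)

11.100


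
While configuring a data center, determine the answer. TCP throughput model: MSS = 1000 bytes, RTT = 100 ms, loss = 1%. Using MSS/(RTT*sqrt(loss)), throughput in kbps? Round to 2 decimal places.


Given: MSS = 1000 bytes, RTT = 100 ms, loss = 1%
RTT in seconds = 100 / 1000 = 0.1
Loss rate = 1% = 0.01
sqrt(loss) = sqrt(0.01) = 0.1
Throughput (bytes/s) = 1000 / (0.1 * 0.1) = 100000.0000
Throughput (kbps) = 100000.0000 * 8 / 1000 = 800.000000 -> 800.00 kbps (2 dp)

800.00


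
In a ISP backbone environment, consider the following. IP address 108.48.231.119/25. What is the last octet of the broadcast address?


Given: IP = 108.48.231.119, prefix = /25
Host bits = 32 - 25 = 7
Network last octet = 119 AND mask = 0
Host part size = 2^7 - 1 = 127
Broadcast last octet = 0 OR 127 = 127

127


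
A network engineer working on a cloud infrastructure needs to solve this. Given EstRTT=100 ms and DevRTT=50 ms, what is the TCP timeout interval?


Given: EstRTT = 100 ms, DevRTT = 50 ms
Timeout = EstRTT + 4 * DevRTT
4 * DevRTT = 4 * 50 = 200
Timeout = 100 + 200 = 300 ms

300


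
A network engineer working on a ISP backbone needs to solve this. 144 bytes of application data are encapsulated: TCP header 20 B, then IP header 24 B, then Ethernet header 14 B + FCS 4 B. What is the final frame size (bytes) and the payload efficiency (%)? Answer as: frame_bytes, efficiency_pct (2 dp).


TCP segment = 144 + 20 = 164 B
IP packet = 164 + 24 = 188 B
Ethernet frame = 188 + 14 + 4 = 206 B
Efficiency = app / frame = 144 / 206 = 0.699029 = 69.9029% -> 69.90% (2 dp)

206, 69.90


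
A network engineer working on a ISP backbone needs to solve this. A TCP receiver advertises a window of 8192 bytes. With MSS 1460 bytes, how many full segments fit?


Given: RWND = 8192 bytes, MSS = 1460 bytes
Full segments = floor(RWND / MSS)
Full segments = floor(8192 / 1460)
Full segments = floor(5.611) = 5

5


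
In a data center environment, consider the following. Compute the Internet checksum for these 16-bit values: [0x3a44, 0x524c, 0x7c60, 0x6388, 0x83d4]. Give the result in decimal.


Given words: [0x3a44, 0x524c, 0x7c60, 0x6388, 0x83d4]
Step 1: Sum all words
Raw sum = 14916 + 21068 + 31840 + 25480 + 33748 = 127052
Step 2: Fold carry: (61516 + 1) = 61517
One's complement = ~61517 & 0xFFFF = 4018

4018


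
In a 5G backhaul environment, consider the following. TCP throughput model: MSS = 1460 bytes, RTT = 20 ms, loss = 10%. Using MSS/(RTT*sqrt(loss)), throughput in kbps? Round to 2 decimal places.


Given: MSS = 1460 bytes, RTT = 20 ms, loss = 10%
RTT in seconds = 20 / 1000 = 0.02
Loss rate = 10% = 0.1
sqrt(loss) = sqrt(0.1) = 0.316227766017
Throughput (bytes/s) = 1460 / (0.02 * 0.316227766017) = 230846.2692
Throughput (kbps) = 230846.2692 * 8 / 1000 = 1846.770154 -> 1846.77 kbps (2 dp)

1846.77


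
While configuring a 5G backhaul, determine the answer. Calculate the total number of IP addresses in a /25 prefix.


Given: CIDR prefix /25
Host bits = 32 - 25 = 7
Total addresses = 2^7 = 128

128


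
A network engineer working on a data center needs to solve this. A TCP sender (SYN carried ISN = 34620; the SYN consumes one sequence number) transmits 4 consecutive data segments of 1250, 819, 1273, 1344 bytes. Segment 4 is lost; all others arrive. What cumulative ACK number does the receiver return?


SYN uses sequence number 34620; first data byte = ISN + 1 = 34621.
Segment 1: SEQ = 34621, len = 1250 B, covers [34621, 35870]
Segment 2: SEQ = 35871, len = 819 B, covers [35871, 36689]
Segment 3: SEQ = 36690, len = 1273 B, covers [36690, 37962]
Segment 4: SEQ = 37963, len = 1344 B, covers [37963, 39306] [LOST]
In-order data received: bytes [34621, 37962] (segments 1..3).
Segment 4 missing -> gap begins at byte 37963.
Cumulative ACK = next expected in-order byte = 34621 + 1250 + 819 + 1273 = 37963

37963


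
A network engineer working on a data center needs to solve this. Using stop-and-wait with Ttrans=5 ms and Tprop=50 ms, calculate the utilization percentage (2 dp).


Given: Ttrans = 5 ms, Tprop = 50 ms
RTT = 2 * Tprop = 2 * 50 = 100 ms
U = Ttrans / (Ttrans + RTT)
U = 5 / (5 + 100)
U = 5 / 105 = 0.047619
U% = 4.76%

4.76


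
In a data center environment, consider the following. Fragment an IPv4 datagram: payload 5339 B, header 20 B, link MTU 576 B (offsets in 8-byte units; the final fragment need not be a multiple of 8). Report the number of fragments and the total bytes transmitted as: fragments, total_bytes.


Max data per non-final fragment = floor((MTU - header)/8)*8 = floor((576 - 20)/8)*8 = floor(556/8)*8 = 552 B
Final fragment needs no 8-byte alignment: it can carry up to MTU - header = 556 B
Non-final fragments needed = ceil((payload - 556) / 552) = ceil(4783/552) = ceil(8.6649) = 9
Number of fragments = 9 + 1 = 10
Fragment sizes (data): 9 * 552 B + 371 B (last, 371 <= 556 OK)
Total bytes sent = payload + n_frags * header = 5339 + 10*20 = 5339 + 200 = 5539 B

10, 5539


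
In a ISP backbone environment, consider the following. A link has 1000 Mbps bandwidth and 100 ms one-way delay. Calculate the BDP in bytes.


Given: bandwidth = 1000 Mbps, delay = 100 ms
BDP in bits = 1000 * 10^6 * 100 / 1000
BDP in bits = 100000000
BDP in bytes = 100000000 / 8 = 12500000

12500000


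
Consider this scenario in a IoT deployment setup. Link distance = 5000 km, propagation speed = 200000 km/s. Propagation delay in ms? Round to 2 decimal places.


Given: distance = 5000 km, speed = 200000 km/s
Delay = distance / speed = 5000 / 200000 seconds
Delay in ms = 5000 * 1000 / 200000
Delay = 25.0000 ms
Rounded to 2 dp = 25.00 ms

25.00


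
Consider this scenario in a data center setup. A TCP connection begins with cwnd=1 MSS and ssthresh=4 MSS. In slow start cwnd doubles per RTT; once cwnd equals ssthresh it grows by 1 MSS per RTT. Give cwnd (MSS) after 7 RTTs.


RTT 0: cwnd = 1 MSS (initial)
RTT 1: cwnd = 2 MSS (slow start, doubled)
RTT 2: cwnd = 4 MSS (slow start, doubled)
RTT 3: cwnd = 5 MSS (congestion avoidance, +1)
RTT 4: cwnd = 6 MSS (congestion avoidance, +1)
RTT 5: cwnd = 7 MSS (congestion avoidance, +1)
RTT 6: cwnd = 8 MSS (congestion avoidance, +1)
RTT 7: cwnd = 9 MSS (congestion avoidance, +1)

9


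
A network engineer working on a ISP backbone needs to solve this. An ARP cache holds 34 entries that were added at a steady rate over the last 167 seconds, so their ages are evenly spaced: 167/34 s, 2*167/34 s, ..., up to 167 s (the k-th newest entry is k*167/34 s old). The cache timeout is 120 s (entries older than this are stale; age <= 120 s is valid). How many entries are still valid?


Ages are k * 167/34 s for k = 1..34 (spacing = 4.9118 s).
Entry k is valid iff k * 167/34 <= 120 iff k <= 34 * 120 / 167 = 24.4311
n_valid = floor(24.4311) = 24
(n_stale = 34 - 24 = 10)

24


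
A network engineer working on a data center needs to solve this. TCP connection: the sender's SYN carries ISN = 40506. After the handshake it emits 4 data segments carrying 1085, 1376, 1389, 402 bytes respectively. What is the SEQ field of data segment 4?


The SYN occupies sequence number ISN = 40506, so the first data byte is ISN + 1 = 40507.
SEQ of data segment i = (ISN + 1) + sum of payload sizes of segments 1..i-1.
Segment 1: SEQ = 40507, payload = 1085 bytes
Segment 2: SEQ = 41592, payload = 1376 bytes
Segment 3: SEQ = 42968, payload = 1389 bytes
Segment 4: SEQ = 44357, payload = 402 bytes
SEQ of segment 4 = 40507 + 1085 + 1376 + 1389 = 44357

44357


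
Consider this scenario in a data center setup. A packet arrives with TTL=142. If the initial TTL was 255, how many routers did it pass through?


Given: initial TTL = 255, received TTL = 142
Hops = initial TTL - received TTL
Hops = 255 - 142 = 113

113


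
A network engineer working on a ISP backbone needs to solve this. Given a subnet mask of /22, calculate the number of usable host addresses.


Given: subnet mask /22
Host bits = 32 - 22 = 10
Total addresses = 2^10 = 1024
Usable hosts = 1024 - 2 (network + broadcast) = 1022

1022


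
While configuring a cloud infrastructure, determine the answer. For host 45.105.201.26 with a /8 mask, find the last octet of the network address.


Given: IP = 45.105.201.26, prefix = /8
Subnet mask = 255.0.0.0
Last octet of IP: 26
Last octet of mask: 0
Network last octet = 26 AND 0 = 0

0


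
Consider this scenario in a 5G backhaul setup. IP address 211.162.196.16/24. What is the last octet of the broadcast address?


Given: IP = 211.162.196.16, prefix = /24
Host bits = 32 - 24 = 8
Network last octet = 16 AND mask = 0
Host part size = 2^8 - 1 = 255
Broadcast last octet = 0 OR 255 = 255

255


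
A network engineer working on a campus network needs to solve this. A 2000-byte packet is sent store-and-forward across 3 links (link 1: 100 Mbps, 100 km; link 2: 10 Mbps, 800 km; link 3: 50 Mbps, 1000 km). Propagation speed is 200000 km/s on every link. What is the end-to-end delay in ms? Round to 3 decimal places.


Packet = 2000 bytes = 16000 bits. Store-and-forward: sum (t_trans + t_prop) per link.
Link 1: t_trans = 16000/(100*10^6) s = 0.1600 ms; t_prop = 100/200000 s = 0.5000 ms; subtotal = 0.6600 ms
Link 2: t_trans = 16000/(10*10^6) s = 1.6000 ms; t_prop = 800/200000 s = 4.0000 ms; subtotal = 5.6000 ms
Link 3: t_trans = 16000/(50*10^6) s = 0.3200 ms; t_prop = 1000/200000 s = 5.0000 ms; subtotal = 5.3200 ms
End-to-end = 0.6600 + 5.6000 + 5.3200 = 11.5800 ms -> 11.580 ms (3 dp)

11.580


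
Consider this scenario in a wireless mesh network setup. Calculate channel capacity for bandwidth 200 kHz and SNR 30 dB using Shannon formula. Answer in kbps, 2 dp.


Given: B = 200 kHz, SNR = 30 dB
SNR linear = 10^(30/10) = 1000
1 + SNR = 1001
log2(1001) = 9.9672262588
C = 200 * 1000 * 9.9672262588 = 1993445.2518 bps
C = 1993.445252 kbps -> 1993.45 kbps (2 dp)

1993.45


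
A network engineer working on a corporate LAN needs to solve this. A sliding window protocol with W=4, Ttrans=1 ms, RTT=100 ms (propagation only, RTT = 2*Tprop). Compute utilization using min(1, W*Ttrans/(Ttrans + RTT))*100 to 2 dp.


Given: W = 4, Ttrans = 1 ms, RTT = 100 ms (= 2 * Tprop, Tprop = 50 ms)
Cycle time = Ttrans + RTT = 1 + 100 = 101 ms (first packet sent until its ACK returns)
W * Ttrans = 4 * 1 = 4 ms of sending per cycle
W * Ttrans / (Ttrans + RTT) = 4 / 101 = 0.039604
U = min(1, 0.039604) = 0.039604
U% = 3.96%

3.96


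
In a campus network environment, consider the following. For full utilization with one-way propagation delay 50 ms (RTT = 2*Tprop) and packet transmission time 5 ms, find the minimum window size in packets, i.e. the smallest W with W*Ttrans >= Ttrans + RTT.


Given: Ttrans = 5 ms, RTT = 100 ms (= 2 * Tprop, Tprop = 50 ms)
Time until first ACK returns = Ttrans + RTT = 5 + 100 = 105 ms
Need W * Ttrans >= Ttrans + RTT  ->  W >= (Ttrans + RTT) / Ttrans
(Ttrans + RTT) / Ttrans = 105 / 5 = 21
W_min = ceil(21) = 21

21


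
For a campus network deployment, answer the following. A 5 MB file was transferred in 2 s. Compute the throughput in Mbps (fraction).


Given: file = 5 MB, time = 2 s
File in Mb = 5 * 8 = 40 Mb
Throughput = 40 / 2 Mbps
Throughput = 20 Mbps

20


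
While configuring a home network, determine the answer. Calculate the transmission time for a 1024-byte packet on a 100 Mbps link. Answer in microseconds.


Given: packet = 1024 bytes, bandwidth = 100 Mbps
Packet in bits = 1024 * 8 = 8192 bits
Bandwidth = 100 * 10^6 = 100000000 bps
Time = 8192 / 100000000 seconds
Time in us = 8192 * 10^6 / 100000000 = 81.92

81.92


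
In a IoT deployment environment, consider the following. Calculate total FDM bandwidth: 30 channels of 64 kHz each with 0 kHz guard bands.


Given: 30 channels, 64 kHz each, guard = 0 kHz
Channel bandwidth = 30 * 64 = 1920 kHz
Guard bands = 29 gaps * 0 kHz = 0 kHz
Total = 1920 + 0 = 1920 kHz

1920


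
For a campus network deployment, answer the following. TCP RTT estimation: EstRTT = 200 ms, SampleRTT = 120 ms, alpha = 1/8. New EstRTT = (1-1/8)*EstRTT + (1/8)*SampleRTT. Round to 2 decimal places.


Given: EstRTT = 200 ms, SampleRTT = 120 ms, alpha = 1/8
New EstRTT = (1 - alpha) * EstRTT + alpha * SampleRTT
(7/8) * 200 = 175
(1/8) * 120 = 15
New EstRTT = 175 + 15 = 190 ms -> 190.00 ms (2 dp)

190.00


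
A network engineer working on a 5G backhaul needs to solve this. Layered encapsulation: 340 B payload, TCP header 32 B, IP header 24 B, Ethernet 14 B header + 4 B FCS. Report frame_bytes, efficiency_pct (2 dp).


TCP segment = 340 + 32 = 372 B
IP packet = 372 + 24 = 396 B
Ethernet frame = 396 + 14 + 4 = 414 B
Efficiency = app / frame = 340 / 414 = 0.821256 = 82.1256% -> 82.13% (2 dp)

414, 82.13


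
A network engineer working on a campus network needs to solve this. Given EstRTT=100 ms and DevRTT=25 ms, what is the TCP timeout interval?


Given: EstRTT = 100 ms, DevRTT = 25 ms
Timeout = EstRTT + 4 * DevRTT
4 * DevRTT = 4 * 25 = 100
Timeout = 100 + 100 = 200 ms

200


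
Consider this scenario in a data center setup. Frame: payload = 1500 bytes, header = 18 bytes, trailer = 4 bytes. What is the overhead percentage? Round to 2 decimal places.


Given: payload = 1500 B, header = 18 B, trailer = 4 B
Overhead bytes = header + trailer = 18 + 4 = 22
Total frame = payload + overhead = 1500 + 22 = 1522
Overhead % = 22 / 1522 * 100 = 1.4455% -> 1.45% (2 dp)

1.45


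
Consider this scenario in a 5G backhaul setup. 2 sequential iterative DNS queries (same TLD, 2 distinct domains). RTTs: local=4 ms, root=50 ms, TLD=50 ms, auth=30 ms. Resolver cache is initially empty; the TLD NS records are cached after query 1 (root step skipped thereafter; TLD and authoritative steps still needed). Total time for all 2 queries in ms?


Lookup 1 (cold cache): local + root + TLD + auth = 4 + 50 + 50 + 30 = 134 ms
Lookups 2..2 (TLD NS cached -> skip root; new domain -> still ask TLD and auth): local + TLD + auth = 4 + 50 + 30 = 84 ms each
Remaining 1 lookups: 1 * 84 = 84 ms
Total = 134 + 84 = 218 ms

218


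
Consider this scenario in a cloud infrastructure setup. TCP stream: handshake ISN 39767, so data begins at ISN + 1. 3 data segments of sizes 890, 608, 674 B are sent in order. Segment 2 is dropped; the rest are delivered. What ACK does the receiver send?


SYN uses sequence number 39767; first data byte = ISN + 1 = 39768.
Segment 1: SEQ = 39768, len = 890 B, covers [39768, 40657]
Segment 2: SEQ = 40658, len = 608 B, covers [40658, 41265] [LOST]
Segment 3: SEQ = 41266, len = 674 B, covers [41266, 41939]
In-order data received: bytes [39768, 40657] (segments 1..1).
Segment 2 missing -> gap begins at byte 40658; later segments buffered out of order.
Cumulative ACK = next expected in-order byte = 39768 + 890 = 40658

40658


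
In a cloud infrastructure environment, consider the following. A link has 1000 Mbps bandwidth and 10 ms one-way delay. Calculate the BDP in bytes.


Given: bandwidth = 1000 Mbps, delay = 10 ms
BDP in bits = 1000 * 10^6 * 10 / 1000
BDP in bits = 10000000
BDP in bytes = 10000000 / 8 = 1250000

1250000


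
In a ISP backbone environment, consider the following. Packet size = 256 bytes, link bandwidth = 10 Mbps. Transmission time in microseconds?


Given: packet = 256 bytes, bandwidth = 10 Mbps
Packet in bits = 256 * 8 = 2048 bits
Bandwidth = 10 * 10^6 = 10000000 bps
Time = 2048 / 10000000 seconds
Time in us = 2048 * 10^6 / 10000000 = 204.8

204.8


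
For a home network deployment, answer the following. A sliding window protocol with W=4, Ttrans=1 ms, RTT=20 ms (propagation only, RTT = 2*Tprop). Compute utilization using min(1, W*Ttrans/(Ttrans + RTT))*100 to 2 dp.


Given: W = 4, Ttrans = 1 ms, RTT = 20 ms (= 2 * Tprop, Tprop = 10 ms)
Cycle time = Ttrans + RTT = 1 + 20 = 21 ms (first packet sent until its ACK returns)
W * Ttrans = 4 * 1 = 4 ms of sending per cycle
W * Ttrans / (Ttrans + RTT) = 4 / 21 = 0.190476
U = min(1, 0.190476) = 0.190476
U% = 19.05%

19.05


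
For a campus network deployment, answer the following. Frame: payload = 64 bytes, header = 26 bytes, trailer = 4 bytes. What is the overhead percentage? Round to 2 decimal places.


Given: payload = 64 B, header = 26 B, trailer = 4 B
Overhead bytes = header + trailer = 26 + 4 = 30
Total frame = payload + overhead = 64 + 30 = 94
Overhead % = 30 / 94 * 100 = 31.9149% -> 31.91% (2 dp)

31.91
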